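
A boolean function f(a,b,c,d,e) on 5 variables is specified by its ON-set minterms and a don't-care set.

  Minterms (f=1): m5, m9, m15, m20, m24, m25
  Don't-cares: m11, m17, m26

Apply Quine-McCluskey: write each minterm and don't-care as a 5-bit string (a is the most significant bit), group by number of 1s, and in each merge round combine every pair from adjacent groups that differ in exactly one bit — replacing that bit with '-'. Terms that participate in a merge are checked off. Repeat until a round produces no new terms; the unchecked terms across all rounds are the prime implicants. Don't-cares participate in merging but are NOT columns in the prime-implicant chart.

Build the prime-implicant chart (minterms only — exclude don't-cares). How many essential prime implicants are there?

3

size-2^0 implicants → 00101  01001(✓)  01011(✓)  01111(✓)  10001(✓)  10100  11000(✓)  11001(✓)  11010(✓)
size-2^1 implicants → -1001  01-11  010-1  1-001  110-0  1100-
Unchecked terms (primes): -1001, 00101, 01-11, 010-1, 1-001, 10100, 110-0, 1100-
Minterm coverage:
  m5 ⊆ 00101 [E]
  m9 ⊆ -1001,010-1
  m15 ⊆ 01-11 [E]
  m20 ⊆ 10100 [E]
  m24 ⊆ 110-0,1100-
  m25 ⊆ -1001,1-001,1100-
E = {00101, 01-11, 10100}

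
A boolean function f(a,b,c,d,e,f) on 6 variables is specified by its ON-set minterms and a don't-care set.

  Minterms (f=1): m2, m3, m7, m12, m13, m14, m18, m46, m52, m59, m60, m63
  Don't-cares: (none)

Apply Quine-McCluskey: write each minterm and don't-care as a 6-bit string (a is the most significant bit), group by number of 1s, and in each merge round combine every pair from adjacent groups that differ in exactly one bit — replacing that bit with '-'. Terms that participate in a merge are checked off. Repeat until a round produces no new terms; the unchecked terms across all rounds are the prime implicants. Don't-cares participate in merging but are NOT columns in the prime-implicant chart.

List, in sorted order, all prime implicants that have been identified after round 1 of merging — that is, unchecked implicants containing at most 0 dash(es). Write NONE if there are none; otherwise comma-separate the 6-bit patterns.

NONE

size-2^0 implicants → 000010(✓)  000011(✓)  000111(✓)  001100(✓)  001101(✓)  001110(✓)  010010(✓)  101110(✓)  110100(✓)  111011(✓)  111100(✓)  111111(✓)
size-2^1 implicants → -01110  0-0010  000-11  00001-  0011-0  00110-  11-100  111-11
Unchecked terms (primes): -01110, 0-0010, 000-11, 00001-, 0011-0, 00110-, 11-100, 111-11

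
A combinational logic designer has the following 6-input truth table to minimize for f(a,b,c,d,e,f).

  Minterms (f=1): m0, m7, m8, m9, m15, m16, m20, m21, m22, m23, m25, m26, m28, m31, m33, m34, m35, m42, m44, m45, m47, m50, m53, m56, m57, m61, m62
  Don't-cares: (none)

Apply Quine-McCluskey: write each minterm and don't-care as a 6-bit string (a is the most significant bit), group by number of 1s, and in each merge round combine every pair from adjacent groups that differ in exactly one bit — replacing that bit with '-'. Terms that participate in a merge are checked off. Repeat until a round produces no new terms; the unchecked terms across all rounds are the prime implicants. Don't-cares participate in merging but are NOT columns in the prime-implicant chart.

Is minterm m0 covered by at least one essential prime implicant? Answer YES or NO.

size-2^0 implicants → 000000(✓)  000111(✓)  001000(✓)  001001(✓)  001111(✓)  010000(✓)  010100(✓)  010101(✓)  010110(✓)  010111(✓)  011001(✓)  011010  011100(✓)  011111(✓)  100001(✓)  100010(✓)  100011(✓)  101010(✓)  101100(✓)  101101(✓)  101111(✓)  110010(✓)  110101(✓)  111000(✓)  111001(✓)  111101(✓)  111110
size-2^1 implicants → -01111  -10101  -11001  0-0000  0-0111(✓)  0-1001  0-1111(✓)  00-000  00-111(✓)  00100-  01-100  01-111(✓)  010-00  0101-0(✓)  0101-1(✓)  01010-(✓)  01011-(✓)  1-0010  1-1101  10-010  1000-1  10001-  1011-1  10110-  11-101  111-01  11100-
size-2^2 implicants → 0--111  0101--
Unchecked terms (primes): -01111, -10101, -11001, 0--111, 0-0000, 0-1001, 00-000, 00100-, 01-100, 010-00, 0101--, 011010, 1-0010, 1-1101, 10-010, 1000-1, 10001-, 1011-1, 10110-, 11-101, 111-01, 11100-, 111110
Minterm coverage:
  m0 ⊆ 0-0000,00-000
  m7 ⊆ 0--111 [E]
  m8 ⊆ 00-000,00100-
  m9 ⊆ 0-1001,00100-
  m15 ⊆ -01111,0--111
  m16 ⊆ 0-0000,010-00
  m20 ⊆ 01-100,010-00,0101--
  m21 ⊆ -10101,0101--
  m22 ⊆ 0101-- [E]
  m23 ⊆ 0--111,0101--
  m25 ⊆ -11001,0-1001
  m26 ⊆ 011010 [E]
  m28 ⊆ 01-100 [E]
  m31 ⊆ 0--111 [E]
  m33 ⊆ 1000-1 [E]
  m34 ⊆ 1-0010,10-010,10001-
  m35 ⊆ 1000-1,10001-
  m42 ⊆ 10-010 [E]
  m44 ⊆ 10110- [E]
  m45 ⊆ 1-1101,1011-1,10110-
  m47 ⊆ -01111,1011-1
  m50 ⊆ 1-0010 [E]
  m53 ⊆ -10101,11-101
  m56 ⊆ 11100- [E]
  m57 ⊆ -11001,111-01,11100-
  m61 ⊆ 1-1101,11-101,111-01
  m62 ⊆ 111110 [E]
E = {0--111, 01-100, 0101--, 011010, 1-0010, 10-010, 1000-1, 10110-, 11100-, 111110}

NO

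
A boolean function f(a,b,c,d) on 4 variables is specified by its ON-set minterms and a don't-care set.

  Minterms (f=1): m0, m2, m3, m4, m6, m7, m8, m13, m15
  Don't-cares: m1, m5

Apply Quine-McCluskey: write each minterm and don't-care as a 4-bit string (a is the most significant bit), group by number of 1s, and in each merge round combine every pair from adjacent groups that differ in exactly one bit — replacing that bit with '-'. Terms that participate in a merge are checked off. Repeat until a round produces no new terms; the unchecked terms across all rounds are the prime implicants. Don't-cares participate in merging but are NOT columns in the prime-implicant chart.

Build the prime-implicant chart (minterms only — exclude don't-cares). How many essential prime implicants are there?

3

Round 0: 0000✓ 0001✓ 0010✓ 0011✓ 0100✓ 0101✓ 0110✓ 0111✓ 1000✓ 1101✓ 1111✓
Round 1: -000 -101✓ -111✓ 0-00✓ 0-01✓ 0-10✓ 0-11✓ 00-0✓ 00-1✓ 000-✓ 001-✓ 01-0✓ 01-1✓ 010-✓ 011-✓ 11-1✓
Round 2: -1-1 0--0✓ 0--1✓ 0-0-✓ 0-1-✓ 00--✓ 01--✓
Round 3: 0---
PIs = {-000, -1-1, 0---}
Coverage chart:
  m0: -000,0---
  m2: 0--- ←essential
  m3: 0--- ←essential
  m4: 0--- ←essential
  m6: 0--- ←essential
  m7: -1-1,0---
  m8: -000 ←essential
  m13: -1-1 ←essential
  m15: -1-1 ←essential
Essential: -000, -1-1, 0---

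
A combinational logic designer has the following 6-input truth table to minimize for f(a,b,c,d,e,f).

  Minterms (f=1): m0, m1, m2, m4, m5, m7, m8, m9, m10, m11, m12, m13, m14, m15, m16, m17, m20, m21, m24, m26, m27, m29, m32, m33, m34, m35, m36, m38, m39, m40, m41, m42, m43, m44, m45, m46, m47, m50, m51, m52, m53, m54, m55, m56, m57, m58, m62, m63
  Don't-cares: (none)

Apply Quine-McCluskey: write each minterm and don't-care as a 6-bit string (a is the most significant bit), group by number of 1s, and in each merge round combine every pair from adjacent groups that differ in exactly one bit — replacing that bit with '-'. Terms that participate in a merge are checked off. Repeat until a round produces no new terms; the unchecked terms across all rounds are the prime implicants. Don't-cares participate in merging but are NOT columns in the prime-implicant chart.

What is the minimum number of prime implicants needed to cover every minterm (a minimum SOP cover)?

Round 0: 000000✓ 000001✓ 000010✓ 000100✓ 000101✓ 000111✓ 001000✓ 001001✓ 001010✓ 001011✓ 001100✓ 001101✓ 001110✓ 001111✓ 010000✓ 010001✓ 010100✓ 010101✓ 011000✓ 011010✓ 011011✓ 011101✓ 100000✓ 100001✓ 100010✓ 100011✓ 100100✓ 100110✓ 100111✓ 101000✓ 101001✓ 101010✓ 101011✓ 101100✓ 101101✓ 101110✓ 101111✓ 110010✓ 110011✓ 110100✓ 110101✓ 110110✓ 110111✓ 111000✓ 111001✓ 111010✓ 111110✓ 111111✓
Round 1: -00000✓ -00001✓ -00010✓ -00100✓ -00111✓ -01000✓ -01001✓ -01010✓ -01011✓ -01100✓ -01101✓ -01110✓ -01111✓ -10100✓ -10101✓ -11000✓ -11010✓ 0-0000✓ 0-0001✓ 0-0100✓ 0-0101✓ 0-1000✓ 0-1010✓ 0-1011✓ 0-1101✓ 00-000✓ 00-001✓ 00-010✓ 00-100✓ 00-101✓ 00-111✓ 000-00✓ 000-01✓ 0000-0✓ 00000-✓ 0001-1✓ 00010-✓ 001-00✓ 001-01✓ 001-10✓ 001-11✓ 0010-0✓ 0010-1✓ 00100-✓ 00101-✓ 0011-0✓ 0011-1✓ 00110-✓ 00111-✓ 01-000✓ 01-101✓ 010-00✓ 010-01✓ 01000-✓ 01010-✓ 0110-0✓ 01101-✓ 1-0010✓ 1-0011✓ 1-0100✓ 1-0110✓ 1-0111✓ 1-1000✓ 1-1001✓ 1-1010✓ 1-1110✓ 1-1111✓ 10-000✓ 10-001✓ 10-010✓ 10-011✓ 10-100✓ 10-110✓ 10-111✓ 100-00✓ 100-10✓ 100-11✓ 1000-0✓ 1000-1✓ 10000-✓ 10001-✓ 1001-0✓ 10011-✓ 101-00✓ 101-01✓ 101-10✓ 101-11✓ 1010-0✓ 1010-1✓ 10100-✓ 10101-✓ 1011-0✓ 1011-1✓ 10110-✓ 10111-✓ 11-010✓ 11-110✓ 11-111✓ 110-10✓ 110-11✓ 11001-✓ 1101-0✓ 1101-1✓ 11010-✓ 11011-✓ 111-10✓ 1110-0✓ 11100-✓ 11111-✓
Round 2: --0100 --1000✓ --1010✓ -0-000✓ -0-001✓ -0-010✓ -0-100✓ -0-111 -00-00✓ -000-0✓ -0000-✓ -01-00✓ -01-01✓ -01-10✓ -01-11✓ -010-0✓ -010-1✓ -0100-✓ -0101-✓ -011-0✓ -011-1✓ -0110-✓ -0111-✓ -1010- -110-0✓ 0--000 0--101 0-0-00✓ 0-0-01✓ 0-000-✓ 0-010-✓ 0-10-0✓ 0-101- 00--00✓ 00--01✓ 00-0-0✓ 00-00-✓ 00-1-1 00-10-✓ 000-0-✓ 001--0✓ 001--1✓ 001-0-✓ 001-1-✓ 0010--✓ 0011--✓ 010-0-✓ 1--010✓ 1--110✓ 1--111✓ 1-0-10✓ 1-0-11✓ 1-001-✓ 1-01-0 1-011-✓ 1-1-10✓ 1-10-0✓ 1-100- 1-111-✓ 10--00✓ 10--10✓ 10--11✓ 10-0-0✓ 10-0-1✓ 10-00-✓ 10-01-✓ 10-1-0✓ 10-11-✓ 100--0✓ 100-1-✓ 1000--✓ 101--0✓ 101--1✓ 101-0-✓ 101-1-✓ 1010--✓ 1011--✓ 11--10✓ 11-11-✓ 110-1-✓ 1101--
Round 3: --10-0 -0--00 -0-0-0 -0-00- -01--0✓ -01--1✓ -01-0-✓ -01-1-✓ -010--✓ -011--✓ 0-0-0- 00--0- 001---✓ 1---10 1--11- 1-0-1- 10---0 10--1- 10-0-- 101---✓
Round 4: -01---
PIs = {--0100, --10-0, -0--00, -0-0-0, -0-00-, -0-111, -01---, -1010-, 0--000, 0--101, 0-0-0-, 0-101-, 00--0-, 00-1-1, 1---10, 1--11-, 1-0-1-, 1-01-0, 1-100-, 10---0, 10--1-, 10-0--, 1101--}
Coverage chart:
  m0: -0--00,-0-0-0,-0-00-,0--000,0-0-0-,00--0-
  m1: -0-00-,0-0-0-,00--0-
  m2: -0-0-0 ←essential
  m4: --0100,-0--00,0-0-0-,00--0-
  m5: 0--101,0-0-0-,00--0-,00-1-1
  m7: -0-111,00-1-1
  m8: --10-0,-0--00,-0-0-0,-0-00-,-01---,0--000,00--0-
  m9: -0-00-,-01---,00--0-
  m10: --10-0,-0-0-0,-01---,0-101-
  m11: -01---,0-101-
  m12: -0--00,-01---,00--0-
  m13: -01---,0--101,00--0-,00-1-1
  m14: -01--- ←essential
  m15: -0-111,-01---,00-1-1
  m16: 0--000,0-0-0-
  m17: 0-0-0- ←essential
  m20: --0100,-1010-,0-0-0-
  m21: -1010-,0--101,0-0-0-
  m24: --10-0,0--000
  m26: --10-0,0-101-
  m27: 0-101- ←essential
  m29: 0--101 ←essential
  m32: -0--00,-0-0-0,-0-00-,10---0,10-0--
  m33: -0-00-,10-0--
  m34: -0-0-0,1---10,1-0-1-,10---0,10--1-,10-0--
  m35: 1-0-1-,10--1-,10-0--
  m36: --0100,-0--00,1-01-0,10---0
  m38: 1---10,1--11-,1-0-1-,1-01-0,10---0,10--1-
  m39: -0-111,1--11-,1-0-1-,10--1-
  m40: --10-0,-0--00,-0-0-0,-0-00-,-01---,1-100-,10---0,10-0--
  m41: -0-00-,-01---,1-100-,10-0--
  m42: --10-0,-0-0-0,-01---,1---10,10---0,10--1-,10-0--
  m43: -01---,10--1-,10-0--
  m44: -0--00,-01---,10---0
  m45: -01--- ←essential
  m46: -01---,1---10,1--11-,10---0,10--1-
  m47: -0-111,-01---,1--11-,10--1-
  m50: 1---10,1-0-1-
  m51: 1-0-1- ←essential
  m52: --0100,-1010-,1-01-0,1101--
  m53: -1010-,1101--
  m54: 1---10,1--11-,1-0-1-,1-01-0,1101--
  m55: 1--11-,1-0-1-,1101--
  m56: --10-0,1-100-
  m57: 1-100- ←essential
  m58: --10-0,1---10
  m62: 1---10,1--11-
  m63: 1--11- ←essential
Essential: -0-0-0, -01---, 0--101, 0-0-0-, 0-101-, 1--11-, 1-0-1-, 1-100-
Petrick residual → --0100, --10-0, -0-00-, -0-111, -1010-
Min cover (13 terms): c'de'f' + cd'f' + b'd'f' + b'd'e' + b'def + b'c + bc'de' + a'de'f + a'c'e' + a'cd'e + ade + ac'e + acd'e'

13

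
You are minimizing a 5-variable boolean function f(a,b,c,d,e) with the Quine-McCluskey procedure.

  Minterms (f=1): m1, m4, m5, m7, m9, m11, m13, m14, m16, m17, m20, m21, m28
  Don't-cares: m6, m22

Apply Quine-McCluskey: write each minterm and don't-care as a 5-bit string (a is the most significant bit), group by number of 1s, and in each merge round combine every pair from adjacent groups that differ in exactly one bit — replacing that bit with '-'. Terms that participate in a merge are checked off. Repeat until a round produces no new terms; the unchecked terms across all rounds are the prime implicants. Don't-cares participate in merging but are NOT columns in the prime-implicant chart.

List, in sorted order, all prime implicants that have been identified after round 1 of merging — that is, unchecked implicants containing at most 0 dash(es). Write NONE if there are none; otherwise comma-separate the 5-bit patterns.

NONE

Round 0: 00001✓ 00100✓ 00101✓ 00110✓ 00111✓ 01001✓ 01011✓ 01101✓ 01110✓ 10000✓ 10001✓ 10100✓ 10101✓ 10110✓ 11100✓
Round 1: -0001✓ -0100✓ -0101✓ -0110✓ 0-001✓ 0-101✓ 0-110 00-01✓ 001-0✓ 001-1✓ 0010-✓ 0011-✓ 01-01✓ 010-1 1-100 10-00✓ 10-01✓ 1000-✓ 101-0✓ 1010-✓
Round 2: -0-01 -01-0 -010- 0--01 001-- 10-0-
PIs = {-0-01, -01-0, -010-, 0--01, 0-110, 001--, 010-1, 1-100, 10-0-}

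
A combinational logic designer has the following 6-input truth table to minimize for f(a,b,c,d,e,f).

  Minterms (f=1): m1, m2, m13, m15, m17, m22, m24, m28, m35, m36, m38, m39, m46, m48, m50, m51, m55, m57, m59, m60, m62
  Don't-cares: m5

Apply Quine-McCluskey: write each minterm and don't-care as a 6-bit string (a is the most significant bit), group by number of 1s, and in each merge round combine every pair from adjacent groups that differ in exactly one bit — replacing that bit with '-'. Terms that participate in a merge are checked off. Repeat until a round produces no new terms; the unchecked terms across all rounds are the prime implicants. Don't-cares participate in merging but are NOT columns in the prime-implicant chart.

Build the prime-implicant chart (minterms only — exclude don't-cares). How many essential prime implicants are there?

[col 0] 000001*, 000010, 000101*, 001101*, 001111*, 010001*, 010110, 011000*, 011100*, 100011*, 100100*, 100110*, 100111*, 101110*, 110000*, 110010*, 110011*, 110111*, 111001*, 111011*, 111100*, 111110*
[col 1] -11100, 0-0001, 00-101, 000-01, 0011-1, 011-00, 1-0011*, 1-0111*, 1-1110, 10-110, 100-11*, 1001-0, 10011-, 11-011, 110-11*, 1100-0, 11001-, 1110-1, 1111-0
[col 2] 1-0-11
Prime implicants: -11100, 0-0001, 00-101, 000-01, 000010, 0011-1, 010110, 011-00, 1-0-11, 1-1110, 10-110, 1001-0, 10011-, 11-011, 1100-0, 11001-, 1110-1, 1111-0
PI chart (minterm → PIs covering it):
  1 | 0-0001,000-01
  2 | 000010  (sole → essential)
  13 | 00-101,0011-1
  15 | 0011-1  (sole → essential)
  17 | 0-0001  (sole → essential)
  22 | 010110  (sole → essential)
  24 | 011-00  (sole → essential)
  28 | -11100,011-00
  35 | 1-0-11  (sole → essential)
  36 | 1001-0  (sole → essential)
  38 | 10-110,1001-0,10011-
  39 | 1-0-11,10011-
  46 | 1-1110,10-110
  48 | 1100-0  (sole → essential)
  50 | 1100-0,11001-
  51 | 1-0-11,11-011,11001-
  55 | 1-0-11  (sole → essential)
  57 | 1110-1  (sole → essential)
  59 | 11-011,1110-1
  60 | -11100,1111-0
  62 | 1-1110,1111-0
Essential prime implicants: 0-0001, 000010, 0011-1, 010110, 011-00, 1-0-11, 1001-0, 1100-0, 1110-1

9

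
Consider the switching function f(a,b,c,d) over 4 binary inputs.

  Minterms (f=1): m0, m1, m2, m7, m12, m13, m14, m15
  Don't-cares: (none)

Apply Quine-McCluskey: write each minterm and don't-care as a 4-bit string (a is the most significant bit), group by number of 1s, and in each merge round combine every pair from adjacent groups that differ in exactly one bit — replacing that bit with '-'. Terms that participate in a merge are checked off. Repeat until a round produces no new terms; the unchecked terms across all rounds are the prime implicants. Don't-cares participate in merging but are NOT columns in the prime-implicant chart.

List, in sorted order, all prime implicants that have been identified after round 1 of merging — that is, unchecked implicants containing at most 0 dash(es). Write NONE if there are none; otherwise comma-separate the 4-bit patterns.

[col 0] 0000*, 0001*, 0010*, 0111*, 1100*, 1101*, 1110*, 1111*
[col 1] -111, 00-0, 000-, 11-0*, 11-1*, 110-*, 111-*
[col 2] 11--
Prime implicants: -111, 00-0, 000-, 11--

NONE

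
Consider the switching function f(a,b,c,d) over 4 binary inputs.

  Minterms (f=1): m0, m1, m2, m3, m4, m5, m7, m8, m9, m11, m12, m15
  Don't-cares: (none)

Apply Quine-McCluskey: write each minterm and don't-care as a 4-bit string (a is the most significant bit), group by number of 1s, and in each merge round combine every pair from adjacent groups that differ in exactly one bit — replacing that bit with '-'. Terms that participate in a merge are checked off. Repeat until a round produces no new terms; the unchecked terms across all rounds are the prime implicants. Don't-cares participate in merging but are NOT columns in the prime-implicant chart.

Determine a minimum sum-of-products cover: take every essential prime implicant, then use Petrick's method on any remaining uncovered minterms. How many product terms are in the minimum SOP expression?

5

[col 0] 0000*, 0001*, 0010*, 0011*, 0100*, 0101*, 0111*, 1000*, 1001*, 1011*, 1100*, 1111*
[col 1] -000*, -001*, -011*, -100*, -111*, 0-00*, 0-01*, 0-11*, 00-0*, 00-1*, 000-*, 001-*, 01-1*, 010-*, 1-00*, 1-11*, 10-1*, 100-*
[col 2] --00, --11, -0-1, -00-, 0--1, 0-0-, 00--
Prime implicants: --00, --11, -0-1, -00-, 0--1, 0-0-, 00--
PI chart (minterm → PIs covering it):
  0 | --00,-00-,0-0-,00--
  1 | -0-1,-00-,0--1,0-0-,00--
  2 | 00--  (sole → essential)
  3 | --11,-0-1,0--1,00--
  4 | --00,0-0-
  5 | 0--1,0-0-
  7 | --11,0--1
  8 | --00,-00-
  9 | -0-1,-00-
  11 | --11,-0-1
  12 | --00  (sole → essential)
  15 | --11  (sole → essential)
Essential prime implicants: --00, --11, 00--
Petrick residual → -0-1, 0--1
Minimum SOP uses 5 PIs: c'd' + cd + b'd + a'd + a'b'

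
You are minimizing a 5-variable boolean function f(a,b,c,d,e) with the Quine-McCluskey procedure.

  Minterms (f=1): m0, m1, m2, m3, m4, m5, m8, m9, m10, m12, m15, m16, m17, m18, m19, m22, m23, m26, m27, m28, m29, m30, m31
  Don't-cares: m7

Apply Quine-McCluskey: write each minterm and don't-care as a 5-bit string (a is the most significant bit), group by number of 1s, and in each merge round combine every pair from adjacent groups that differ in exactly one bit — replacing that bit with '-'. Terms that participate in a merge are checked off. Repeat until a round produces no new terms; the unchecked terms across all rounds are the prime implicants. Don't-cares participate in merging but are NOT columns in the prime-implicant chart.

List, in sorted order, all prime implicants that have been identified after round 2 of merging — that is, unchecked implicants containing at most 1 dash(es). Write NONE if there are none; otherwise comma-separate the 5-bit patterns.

Round 0: 00000✓ 00001✓ 00010✓ 00011✓ 00100✓ 00101✓ 00111✓ 01000✓ 01001✓ 01010✓ 01100✓ 01111✓ 10000✓ 10001✓ 10010✓ 10011✓ 10110✓ 10111✓ 11010✓ 11011✓ 11100✓ 11101✓ 11110✓ 11111✓
Round 1: -0000✓ -0001✓ -0010✓ -0011✓ -0111✓ -1010✓ -1100 -1111✓ 0-000✓ 0-001✓ 0-010✓ 0-100✓ 0-111✓ 00-00✓ 00-01✓ 00-11✓ 000-0✓ 000-1✓ 0000-✓ 0001-✓ 001-1✓ 0010-✓ 01-00✓ 010-0✓ 0100-✓ 1-010✓ 1-011✓ 1-110✓ 1-111✓ 10-10✓ 10-11✓ 100-0✓ 100-1✓ 1000-✓ 1001-✓ 1011-✓ 11-10✓ 11-11✓ 1101-✓ 111-0✓ 111-1✓ 1110-✓ 1111-✓
Round 2: --010 --111 -0-11 -00-0✓ -00-1✓ -000-✓ -001-✓ 0--00 0-0-0 0-00- 00--1 00-0- 000--✓ 1--10✓ 1--11✓ 1-01-✓ 1-11-✓ 10-1-✓ 100--✓ 11-1-✓ 111--
Round 3: -00-- 1--1-
PIs = {--010, --111, -0-11, -00--, -1100, 0--00, 0-0-0, 0-00-, 00--1, 00-0-, 1--1-, 111--}

-1100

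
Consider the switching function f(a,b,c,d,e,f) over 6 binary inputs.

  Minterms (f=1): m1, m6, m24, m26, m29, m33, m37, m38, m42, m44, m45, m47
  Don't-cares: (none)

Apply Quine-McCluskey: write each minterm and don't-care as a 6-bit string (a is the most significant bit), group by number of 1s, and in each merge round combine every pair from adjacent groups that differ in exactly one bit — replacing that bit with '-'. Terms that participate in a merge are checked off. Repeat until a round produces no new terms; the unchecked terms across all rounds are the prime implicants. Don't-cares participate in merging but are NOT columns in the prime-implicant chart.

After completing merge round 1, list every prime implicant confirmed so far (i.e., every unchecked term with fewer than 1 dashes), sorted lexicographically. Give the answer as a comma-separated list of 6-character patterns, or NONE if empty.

011101, 101010

size-2^0 implicants → 000001(✓)  000110(✓)  011000(✓)  011010(✓)  011101  100001(✓)  100101(✓)  100110(✓)  101010  101100(✓)  101101(✓)  101111(✓)
size-2^1 implicants → -00001  -00110  0110-0  10-101  100-01  1011-1  10110-
Unchecked terms (primes): -00001, -00110, 0110-0, 011101, 10-101, 100-01, 101010, 1011-1, 10110-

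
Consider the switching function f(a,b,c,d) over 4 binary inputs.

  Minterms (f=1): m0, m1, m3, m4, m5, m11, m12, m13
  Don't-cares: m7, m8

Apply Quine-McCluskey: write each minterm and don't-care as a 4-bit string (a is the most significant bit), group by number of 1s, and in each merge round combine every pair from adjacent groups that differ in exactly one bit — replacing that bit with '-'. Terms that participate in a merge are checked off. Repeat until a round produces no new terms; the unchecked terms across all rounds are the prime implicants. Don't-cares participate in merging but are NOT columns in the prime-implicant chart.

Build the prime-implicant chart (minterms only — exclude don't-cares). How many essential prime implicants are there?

size-2^0 implicants → 0000(✓)  0001(✓)  0011(✓)  0100(✓)  0101(✓)  0111(✓)  1000(✓)  1011(✓)  1100(✓)  1101(✓)
size-2^1 implicants → -000(✓)  -011  -100(✓)  -101(✓)  0-00(✓)  0-01(✓)  0-11(✓)  00-1(✓)  000-(✓)  01-1(✓)  010-(✓)  1-00(✓)  110-(✓)
size-2^2 implicants → --00  -10-  0--1  0-0-
Unchecked terms (primes): --00, -011, -10-, 0--1, 0-0-
Minterm coverage:
  m0 ⊆ --00,0-0-
  m1 ⊆ 0--1,0-0-
  m3 ⊆ -011,0--1
  m4 ⊆ --00,-10-,0-0-
  m5 ⊆ -10-,0--1,0-0-
  m11 ⊆ -011 [E]
  m12 ⊆ --00,-10-
  m13 ⊆ -10- [E]
E = {-011, -10-}

2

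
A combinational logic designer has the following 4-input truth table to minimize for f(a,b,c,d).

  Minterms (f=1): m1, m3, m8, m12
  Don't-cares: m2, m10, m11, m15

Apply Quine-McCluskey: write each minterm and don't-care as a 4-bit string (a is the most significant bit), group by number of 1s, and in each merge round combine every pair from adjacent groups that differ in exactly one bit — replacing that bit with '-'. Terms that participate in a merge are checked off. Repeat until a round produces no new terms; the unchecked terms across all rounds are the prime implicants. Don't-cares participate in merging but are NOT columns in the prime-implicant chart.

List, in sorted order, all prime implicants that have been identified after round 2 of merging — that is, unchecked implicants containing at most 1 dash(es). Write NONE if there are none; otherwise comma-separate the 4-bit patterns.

00-1, 1-00, 1-11, 10-0

[col 0] 0001*, 0010*, 0011*, 1000*, 1010*, 1011*, 1100*, 1111*
[col 1] -010*, -011*, 00-1, 001-*, 1-00, 1-11, 10-0, 101-*
[col 2] -01-
Prime implicants: -01-, 00-1, 1-00, 1-11, 10-0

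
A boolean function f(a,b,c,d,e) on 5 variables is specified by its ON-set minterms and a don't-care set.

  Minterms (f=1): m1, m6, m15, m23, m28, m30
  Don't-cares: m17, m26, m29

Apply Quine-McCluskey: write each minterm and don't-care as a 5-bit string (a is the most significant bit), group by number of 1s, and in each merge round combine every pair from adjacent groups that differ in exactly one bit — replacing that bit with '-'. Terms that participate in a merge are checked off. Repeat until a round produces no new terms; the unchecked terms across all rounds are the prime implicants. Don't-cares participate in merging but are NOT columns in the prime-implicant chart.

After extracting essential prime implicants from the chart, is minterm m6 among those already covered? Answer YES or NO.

YES

[col 0] 00001*, 00110, 01111, 10001*, 10111, 11010*, 11100*, 11101*, 11110*
[col 1] -0001, 11-10, 111-0, 1110-
Prime implicants: -0001, 00110, 01111, 10111, 11-10, 111-0, 1110-
PI chart (minterm → PIs covering it):
  1 | -0001  (sole → essential)
  6 | 00110  (sole → essential)
  15 | 01111  (sole → essential)
  23 | 10111  (sole → essential)
  28 | 111-0,1110-
  30 | 11-10,111-0
Essential prime implicants: -0001, 00110, 01111, 10111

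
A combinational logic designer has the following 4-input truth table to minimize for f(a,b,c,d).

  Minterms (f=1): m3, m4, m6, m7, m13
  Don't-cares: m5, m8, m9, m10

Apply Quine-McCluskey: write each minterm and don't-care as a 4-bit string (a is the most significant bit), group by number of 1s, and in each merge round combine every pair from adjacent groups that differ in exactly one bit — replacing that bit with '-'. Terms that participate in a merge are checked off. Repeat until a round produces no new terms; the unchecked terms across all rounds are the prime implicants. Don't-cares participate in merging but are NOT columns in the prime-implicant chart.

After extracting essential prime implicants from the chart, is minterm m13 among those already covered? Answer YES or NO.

NO

size-2^0 implicants → 0011(✓)  0100(✓)  0101(✓)  0110(✓)  0111(✓)  1000(✓)  1001(✓)  1010(✓)  1101(✓)
size-2^1 implicants → -101  0-11  01-0(✓)  01-1(✓)  010-(✓)  011-(✓)  1-01  10-0  100-
size-2^2 implicants → 01--
Unchecked terms (primes): -101, 0-11, 01--, 1-01, 10-0, 100-
Minterm coverage:
  m3 ⊆ 0-11 [E]
  m4 ⊆ 01-- [E]
  m6 ⊆ 01-- [E]
  m7 ⊆ 0-11,01--
  m13 ⊆ -101,1-01
E = {0-11, 01--}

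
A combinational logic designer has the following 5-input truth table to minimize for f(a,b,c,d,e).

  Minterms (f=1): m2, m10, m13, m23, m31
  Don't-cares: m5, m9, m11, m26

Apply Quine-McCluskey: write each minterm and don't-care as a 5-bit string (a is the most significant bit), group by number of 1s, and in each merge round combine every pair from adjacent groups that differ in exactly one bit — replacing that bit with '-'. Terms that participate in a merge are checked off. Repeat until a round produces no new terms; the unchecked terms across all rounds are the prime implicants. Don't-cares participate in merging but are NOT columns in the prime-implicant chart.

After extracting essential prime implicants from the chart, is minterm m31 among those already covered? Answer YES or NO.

Round 0: 00010✓ 00101✓ 01001✓ 01010✓ 01011✓ 01101✓ 10111✓ 11010✓ 11111✓
Round 1: -1010 0-010 0-101 01-01 010-1 0101- 1-111
PIs = {-1010, 0-010, 0-101, 01-01, 010-1, 0101-, 1-111}
Coverage chart:
  m2: 0-010 ←essential
  m10: -1010,0-010,0101-
  m13: 0-101,01-01
  m23: 1-111 ←essential
  m31: 1-111 ←essential
Essential: 0-010, 1-111

YES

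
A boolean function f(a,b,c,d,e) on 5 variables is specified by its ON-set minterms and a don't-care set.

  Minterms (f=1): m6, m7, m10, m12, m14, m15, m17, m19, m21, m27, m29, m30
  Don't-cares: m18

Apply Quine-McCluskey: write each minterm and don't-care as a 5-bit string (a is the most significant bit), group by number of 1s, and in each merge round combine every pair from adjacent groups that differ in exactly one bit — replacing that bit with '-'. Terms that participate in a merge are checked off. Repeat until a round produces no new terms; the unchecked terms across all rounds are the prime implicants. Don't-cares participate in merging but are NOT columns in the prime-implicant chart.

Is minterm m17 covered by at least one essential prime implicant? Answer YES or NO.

size-2^0 implicants → 00110(✓)  00111(✓)  01010(✓)  01100(✓)  01110(✓)  01111(✓)  10001(✓)  10010(✓)  10011(✓)  10101(✓)  11011(✓)  11101(✓)  11110(✓)
size-2^1 implicants → -1110  0-110(✓)  0-111(✓)  0011-(✓)  01-10  011-0  0111-(✓)  1-011  1-101  10-01  100-1  1001-
size-2^2 implicants → 0-11-
Unchecked terms (primes): -1110, 0-11-, 01-10, 011-0, 1-011, 1-101, 10-01, 100-1, 1001-
Minterm coverage:
  m6 ⊆ 0-11- [E]
  m7 ⊆ 0-11- [E]
  m10 ⊆ 01-10 [E]
  m12 ⊆ 011-0 [E]
  m14 ⊆ -1110,0-11-,01-10,011-0
  m15 ⊆ 0-11- [E]
  m17 ⊆ 10-01,100-1
  m19 ⊆ 1-011,100-1,1001-
  m21 ⊆ 1-101,10-01
  m27 ⊆ 1-011 [E]
  m29 ⊆ 1-101 [E]
  m30 ⊆ -1110 [E]
E = {-1110, 0-11-, 01-10, 011-0, 1-011, 1-101}

NO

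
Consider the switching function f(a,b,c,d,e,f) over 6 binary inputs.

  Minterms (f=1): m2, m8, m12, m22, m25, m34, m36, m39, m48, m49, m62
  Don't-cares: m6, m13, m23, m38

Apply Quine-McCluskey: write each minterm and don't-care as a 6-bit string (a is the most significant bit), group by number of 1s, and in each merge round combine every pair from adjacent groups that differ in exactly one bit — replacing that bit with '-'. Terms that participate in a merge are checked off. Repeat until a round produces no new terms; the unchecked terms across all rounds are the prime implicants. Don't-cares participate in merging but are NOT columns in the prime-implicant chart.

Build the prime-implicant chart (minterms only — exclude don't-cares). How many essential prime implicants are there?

[col 0] 000010*, 000110*, 001000*, 001100*, 001101*, 010110*, 010111*, 011001, 100010*, 100100*, 100110*, 100111*, 110000*, 110001*, 111110
[col 1] -00010*, -00110*, 0-0110, 000-10*, 001-00, 00110-, 01011-, 100-10*, 1001-0, 10011-, 11000-
[col 2] -00-10
Prime implicants: -00-10, 0-0110, 001-00, 00110-, 01011-, 011001, 1001-0, 10011-, 11000-, 111110
PI chart (minterm → PIs covering it):
  2 | -00-10  (sole → essential)
  8 | 001-00  (sole → essential)
  12 | 001-00,00110-
  22 | 0-0110,01011-
  25 | 011001  (sole → essential)
  34 | -00-10  (sole → essential)
  36 | 1001-0  (sole → essential)
  39 | 10011-  (sole → essential)
  48 | 11000-  (sole → essential)
  49 | 11000-  (sole → essential)
  62 | 111110  (sole → essential)
Essential prime implicants: -00-10, 001-00, 011001, 1001-0, 10011-, 11000-, 111110

7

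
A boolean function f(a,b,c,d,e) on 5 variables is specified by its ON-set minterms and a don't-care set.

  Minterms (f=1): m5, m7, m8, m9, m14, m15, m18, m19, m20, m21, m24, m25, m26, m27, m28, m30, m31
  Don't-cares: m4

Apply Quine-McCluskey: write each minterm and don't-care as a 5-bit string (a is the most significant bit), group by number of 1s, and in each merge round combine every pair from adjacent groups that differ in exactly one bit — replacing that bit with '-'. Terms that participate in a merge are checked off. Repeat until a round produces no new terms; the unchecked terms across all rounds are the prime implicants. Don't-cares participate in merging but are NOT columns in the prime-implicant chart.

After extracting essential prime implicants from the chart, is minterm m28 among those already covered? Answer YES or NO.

NO

[col 0] 00100*, 00101*, 00111*, 01000*, 01001*, 01110*, 01111*, 10010*, 10011*, 10100*, 10101*, 11000*, 11001*, 11010*, 11011*, 11100*, 11110*, 11111*
[col 1] -0100*, -0101*, -1000*, -1001*, -1110*, -1111*, 0-111, 001-1, 0010-*, 0100-*, 0111-*, 1-010*, 1-011*, 1-100, 1001-*, 1010-*, 11-00*, 11-10*, 11-11*, 110-0*, 110-1*, 1100-*, 1101-*, 111-0*, 1111-*
[col 2] -010-, -100-, -111-, 1-01-, 11--0, 11-1-, 110--
Prime implicants: -010-, -100-, -111-, 0-111, 001-1, 1-01-, 1-100, 11--0, 11-1-, 110--
PI chart (minterm → PIs covering it):
  5 | -010-,001-1
  7 | 0-111,001-1
  8 | -100-  (sole → essential)
  9 | -100-  (sole → essential)
  14 | -111-  (sole → essential)
  15 | -111-,0-111
  18 | 1-01-  (sole → essential)
  19 | 1-01-  (sole → essential)
  20 | -010-,1-100
  21 | -010-  (sole → essential)
  24 | -100-,11--0,110--
  25 | -100-,110--
  26 | 1-01-,11--0,11-1-,110--
  27 | 1-01-,11-1-,110--
  28 | 1-100,11--0
  30 | -111-,11--0,11-1-
  31 | -111-,11-1-
Essential prime implicants: -010-, -100-, -111-, 1-01-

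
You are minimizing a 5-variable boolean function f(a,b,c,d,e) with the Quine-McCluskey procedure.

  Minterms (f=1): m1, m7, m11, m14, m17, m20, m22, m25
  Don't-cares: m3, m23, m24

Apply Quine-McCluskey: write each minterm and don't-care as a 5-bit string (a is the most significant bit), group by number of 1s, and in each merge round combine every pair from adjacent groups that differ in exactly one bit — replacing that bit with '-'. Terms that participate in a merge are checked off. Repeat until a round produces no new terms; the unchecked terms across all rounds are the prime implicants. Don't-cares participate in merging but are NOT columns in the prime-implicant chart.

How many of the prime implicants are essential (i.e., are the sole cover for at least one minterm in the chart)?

Round 0: 00001✓ 00011✓ 00111✓ 01011✓ 01110 10001✓ 10100✓ 10110✓ 10111✓ 11000✓ 11001✓
Round 1: -0001 -0111 0-011 00-11 000-1 1-001 101-0 1011- 1100-
PIs = {-0001, -0111, 0-011, 00-11, 000-1, 01110, 1-001, 101-0, 1011-, 1100-}
Coverage chart:
  m1: -0001,000-1
  m7: -0111,00-11
  m11: 0-011 ←essential
  m14: 01110 ←essential
  m17: -0001,1-001
  m20: 101-0 ←essential
  m22: 101-0,1011-
  m25: 1-001,1100-
Essential: 0-011, 01110, 101-0

3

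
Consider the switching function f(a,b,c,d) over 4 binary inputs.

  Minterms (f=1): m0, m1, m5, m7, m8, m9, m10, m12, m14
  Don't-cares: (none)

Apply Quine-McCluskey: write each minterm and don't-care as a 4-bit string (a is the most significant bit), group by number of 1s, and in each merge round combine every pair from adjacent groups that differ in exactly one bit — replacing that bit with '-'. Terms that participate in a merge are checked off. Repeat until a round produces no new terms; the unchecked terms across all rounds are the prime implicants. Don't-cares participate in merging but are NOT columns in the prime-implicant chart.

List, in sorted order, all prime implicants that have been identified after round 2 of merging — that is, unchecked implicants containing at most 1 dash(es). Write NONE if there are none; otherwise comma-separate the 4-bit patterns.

size-2^0 implicants → 0000(✓)  0001(✓)  0101(✓)  0111(✓)  1000(✓)  1001(✓)  1010(✓)  1100(✓)  1110(✓)
size-2^1 implicants → -000(✓)  -001(✓)  0-01  000-(✓)  01-1  1-00(✓)  1-10(✓)  10-0(✓)  100-(✓)  11-0(✓)
size-2^2 implicants → -00-  1--0
Unchecked terms (primes): -00-, 0-01, 01-1, 1--0

0-01, 01-1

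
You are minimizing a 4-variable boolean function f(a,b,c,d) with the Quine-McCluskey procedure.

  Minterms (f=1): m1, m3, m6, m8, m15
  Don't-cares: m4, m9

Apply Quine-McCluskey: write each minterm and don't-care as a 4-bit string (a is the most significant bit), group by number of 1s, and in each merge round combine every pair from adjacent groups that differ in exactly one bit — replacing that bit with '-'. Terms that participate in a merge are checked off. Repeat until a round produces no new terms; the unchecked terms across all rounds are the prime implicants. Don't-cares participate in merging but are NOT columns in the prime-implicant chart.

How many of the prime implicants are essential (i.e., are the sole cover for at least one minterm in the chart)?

4

size-2^0 implicants → 0001(✓)  0011(✓)  0100(✓)  0110(✓)  1000(✓)  1001(✓)  1111
size-2^1 implicants → -001  00-1  01-0  100-
Unchecked terms (primes): -001, 00-1, 01-0, 100-, 1111
Minterm coverage:
  m1 ⊆ -001,00-1
  m3 ⊆ 00-1 [E]
  m6 ⊆ 01-0 [E]
  m8 ⊆ 100- [E]
  m15 ⊆ 1111 [E]
E = {00-1, 01-0, 100-, 1111}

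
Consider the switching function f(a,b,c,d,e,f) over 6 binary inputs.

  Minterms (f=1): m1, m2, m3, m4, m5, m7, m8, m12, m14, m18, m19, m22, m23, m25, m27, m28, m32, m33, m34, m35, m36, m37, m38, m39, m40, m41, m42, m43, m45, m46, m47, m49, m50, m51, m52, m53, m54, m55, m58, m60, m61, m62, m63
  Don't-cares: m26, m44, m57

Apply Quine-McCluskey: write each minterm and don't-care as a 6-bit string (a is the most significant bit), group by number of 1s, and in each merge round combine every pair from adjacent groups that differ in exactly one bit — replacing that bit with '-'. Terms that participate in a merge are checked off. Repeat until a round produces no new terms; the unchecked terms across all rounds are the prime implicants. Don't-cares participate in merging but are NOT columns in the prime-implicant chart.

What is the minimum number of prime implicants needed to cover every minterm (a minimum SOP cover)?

[col 0] 000001*, 000010*, 000011*, 000100*, 000101*, 000111*, 001000*, 001100*, 001110*, 010010*, 010011*, 010110*, 010111*, 011001*, 011010*, 011011*, 011100*, 100000*, 100001*, 100010*, 100011*, 100100*, 100101*, 100110*, 100111*, 101000*, 101001*, 101010*, 101011*, 101100*, 101101*, 101110*, 101111*, 110001*, 110010*, 110011*, 110100*, 110101*, 110110*, 110111*, 111001*, 111010*, 111100*, 111101*, 111110*, 111111*
[col 1] -00001*, -00010*, -00011*, -00100*, -00101*, -00111*, -01000*, -01100*, -01110*, -10010*, -10011*, -10110*, -10111*, -11001, -11010*, -11100*, 0-0010*, 0-0011*, 0-0111*, 0-1100*, 00-100*, 000-01*, 000-11*, 0000-1*, 00001-*, 0001-1*, 00010-*, 001-00*, 0011-0*, 01-010*, 01-011*, 010-10*, 010-11*, 01001-*, 01011-*, 0110-1, 01101-*, 1-0001*, 1-0010*, 1-0011*, 1-0100*, 1-0101*, 1-0110*, 1-0111*, 1-1001*, 1-1010*, 1-1100*, 1-1101*, 1-1110*, 1-1111*, 10-000*, 10-001*, 10-010*, 10-011*, 10-100*, 10-101*, 10-110*, 10-111*, 100-00*, 100-01*, 100-10*, 100-11*, 1000-0*, 1000-1*, 10000-*, 10001-*, 1001-0*, 1001-1*, 10010-*, 10011-*, 101-00*, 101-01*, 101-10*, 101-11*, 1010-0*, 1010-1*, 10100-*, 10101-*, 1011-0*, 1011-1*, 10110-*, 10111-*, 11-001*, 11-010*, 11-100*, 11-101*, 11-110*, 11-111*, 110-01*, 110-10*, 110-11*, 1100-1*, 11001-*, 1101-0*, 1101-1*, 11010-*, 11011-*, 111-01*, 111-10*, 1111-0*, 1111-1*, 11110-*, 11111-*
[col 2] --0010*, --0011*, --0111*, --1100, -0-100, -00-01*, -00-11*, -000-1*, -0001-*, -001-1*, -0010-, -01-00, -011-0, -1-010, -10-10*, -10-11*, -1001-*, -1011-*, 0-0-11*, 0-001-*, 000--1*, 01-01-, 010-1-*, 1--001*, 1--010*, 1--100*, 1--101*, 1--110*, 1--111*, 1-0-01*, 1-0-10*, 1-0-11*, 1-00-1*, 1-001-*, 1-01-0*, 1-01-1*, 1-010-*, 1-011-*, 1-1-01*, 1-1-10*, 1-11-0*, 1-11-1*, 1-110-*, 1-111-*, 10--00*, 10--01*, 10--10*, 10--11*, 10-0-0*, 10-0-1*, 10-00-*, 10-01-*, 10-1-0*, 10-1-1*, 10-10-*, 10-11-*, 100--0*, 100--1*, 100-0-*, 100-1-*, 1000--*, 1001--*, 101--0*, 101--1*, 101-0-*, 101-1-*, 1010--*, 1011--*, 11--01*, 11--10*, 11-1-0*, 11-1-1*, 11-10-*, 11-11-*, 110--1*, 110-1-*, 1101--*, 1111--*
[col 3] --0-11, --001-, -00--1, -10-1-, 1---01, 1---10, 1--1-0*, 1--1-1*, 1--10-*, 1--11-*, 1-0--1, 1-0-1-, 1-01--*, 1-11--*, 10---0*, 10---1*, 10--0-*, 10--1-*, 10-0--*, 10-1--*, 100---*, 101---*, 11-1--*
[col 4] 1--1--, 10----
Prime implicants: --0-11, --001-, --1100, -0-100, -00--1, -0010-, -01-00, -011-0, -1-010, -10-1-, -11001, 01-01-, 0110-1, 1---01, 1---10, 1--1--, 1-0--1, 1-0-1-, 10----
PI chart (minterm → PIs covering it):
  1 | -00--1  (sole → essential)
  2 | --001-  (sole → essential)
  3 | --0-11,--001-,-00--1
  4 | -0-100,-0010-
  5 | -00--1,-0010-
  7 | --0-11,-00--1
  8 | -01-00  (sole → essential)
  12 | --1100,-0-100,-01-00,-011-0
  14 | -011-0  (sole → essential)
  18 | --001-,-1-010,-10-1-,01-01-
  19 | --0-11,--001-,-10-1-,01-01-
  22 | -10-1-  (sole → essential)
  23 | --0-11,-10-1-
  25 | -11001,0110-1
  27 | 01-01-,0110-1
  28 | --1100  (sole → essential)
  32 | 10----  (sole → essential)
  33 | -00--1,1---01,1-0--1,10----
  34 | --001-,1---10,1-0-1-,10----
  35 | --0-11,--001-,-00--1,1-0--1,1-0-1-,10----
  36 | -0-100,-0010-,1--1--,10----
  37 | -00--1,-0010-,1---01,1--1--,1-0--1,10----
  38 | 1---10,1--1--,1-0-1-,10----
  39 | --0-11,-00--1,1--1--,1-0--1,1-0-1-,10----
  40 | -01-00,10----
  41 | 1---01,10----
  42 | 1---10,10----
  43 | 10----  (sole → essential)
  45 | 1---01,1--1--,10----
  46 | -011-0,1---10,1--1--,10----
  47 | 1--1--,10----
  49 | 1---01,1-0--1
  50 | --001-,-1-010,-10-1-,1---10,1-0-1-
  51 | --0-11,--001-,-10-1-,1-0--1,1-0-1-
  52 | 1--1--  (sole → essential)
  53 | 1---01,1--1--,1-0--1
  54 | -10-1-,1---10,1--1--,1-0-1-
  55 | --0-11,-10-1-,1--1--,1-0--1,1-0-1-
  58 | -1-010,1---10
  60 | --1100,1--1--
  61 | 1---01,1--1--
  62 | 1---10,1--1--
  63 | 1--1--  (sole → essential)
Essential prime implicants: --001-, --1100, -00--1, -01-00, -011-0, -10-1-, 1--1--, 10----
Petrick residual → -0-100, -1-010, 0110-1, 1---01
Minimum SOP uses 12 PIs: c'd'e + cde'f' + b'de'f' + b'c'f + b'ce'f' + b'cdf' + bd'ef' + bc'e + a'bcd'f + ae'f + ad + ab'

12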